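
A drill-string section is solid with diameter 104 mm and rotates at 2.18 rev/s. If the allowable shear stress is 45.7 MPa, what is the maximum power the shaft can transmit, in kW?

J = πd⁴/32 = π(0.104)⁴/32 = 1.149×10^-5 m⁴.
T_max = τ_allow·J/r = 4.57×10^7 × 1.149×10^-5 / 0.0520 = 10090 N·m.
ω = 2π·2.18 = 13.70 rad/s, so P_max = T_max·ω = 1.383×10^5 W.

138 kW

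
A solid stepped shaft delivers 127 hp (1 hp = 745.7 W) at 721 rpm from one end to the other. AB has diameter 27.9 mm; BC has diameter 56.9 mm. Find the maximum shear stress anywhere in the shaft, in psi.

ω = 2π·721/60 = 75.50 rad/s, so T = P/ω = 127×745.7 / 75.50 = 1254 N·m.
Under the same torque, τ_max = 16T/(πd³) is largest where d is smallest — segment AB (d = 27.9 mm).
τ_max = 16·1254/(π·(0.0279)³) = 2.941×10^8 Pa.

42700 psi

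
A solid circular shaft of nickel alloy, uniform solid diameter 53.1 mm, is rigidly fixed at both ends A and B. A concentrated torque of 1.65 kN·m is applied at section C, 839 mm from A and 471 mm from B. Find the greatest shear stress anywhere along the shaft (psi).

With uniform GJ and both ends fixed, compatibility θ_AC = θ_CB gives T_A·a = T_B·b, together with T_A + T_B = T₀.
T_A = T₀·b/(a+b) = 1650·471/1310 = 593.2 N·m; T_B = 1057 N·m.
τ in each portion: τ_AC = 2.02×10^7 Pa, τ_CB = 3.59×10^7 Pa; maximum is in CB.
τ_max = T_CB·r/J = 1057·0.0266/7.81×10^-7 = 3.595×10^7 Pa.

5210 psi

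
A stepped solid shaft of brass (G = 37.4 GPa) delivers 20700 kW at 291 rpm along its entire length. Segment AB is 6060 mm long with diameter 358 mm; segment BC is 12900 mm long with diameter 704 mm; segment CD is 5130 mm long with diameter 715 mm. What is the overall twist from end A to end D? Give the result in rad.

0.0816 rad

ω = 2π·291/60 = 30.47 rad/s, so T = P/ω = 20700×10³ / 30.47 = 679300 N·m.
J_AB = π(0.358)⁴/32 = 1.61×10^-3 m⁴; J_BC = π(0.704)⁴/32 = 0.0241 m⁴; J_CD = π(0.715)⁴/32 = 0.0257 m⁴.
θ = (T/G)·Σ L_i/J_i = (679300/37.4×10⁹)·(6.06/1.61×10^-3 + 12.9/0.0241 + 5.13/0.0257) = 0.08160 rad.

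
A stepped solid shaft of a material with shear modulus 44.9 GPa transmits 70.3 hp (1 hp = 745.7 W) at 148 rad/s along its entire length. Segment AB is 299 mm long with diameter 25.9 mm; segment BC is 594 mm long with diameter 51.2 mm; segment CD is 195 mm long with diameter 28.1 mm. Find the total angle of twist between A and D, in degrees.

ω = 148 rad/s, so T = P/ω = 70.3×745.7 / 148.0 = 354.2 N·m.
J_AB = π(0.0259)⁴/32 = 4.42×10^-8 m⁴; J_BC = π(0.0512)⁴/32 = 6.75×10^-7 m⁴; J_CD = π(0.0281)⁴/32 = 6.12×10^-8 m⁴.
θ = (T/G)·Σ L_i/J_i = (354.2/44.9×10⁹)·(0.299/4.42×10^-8 + 0.594/6.75×10^-7 + 0.195/6.12×10^-8) = 0.08547 rad.

4.90°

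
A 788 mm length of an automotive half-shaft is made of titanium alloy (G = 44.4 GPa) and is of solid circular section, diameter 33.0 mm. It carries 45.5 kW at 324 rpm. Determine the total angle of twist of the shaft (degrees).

ω = 2π·324/60 = 33.93 rad/s, so T = P/ω = 45.5×10³ / 33.93 = 1341 N·m.
J = πd⁴/32 = π(0.0330)⁴/32 = 1.164×10^-7 m⁴.
θ = T·L/(G·J) = 1341 × 0.788 / (44.4×10⁹ × 1.164×10^-7) = 0.2044 rad.

11.7°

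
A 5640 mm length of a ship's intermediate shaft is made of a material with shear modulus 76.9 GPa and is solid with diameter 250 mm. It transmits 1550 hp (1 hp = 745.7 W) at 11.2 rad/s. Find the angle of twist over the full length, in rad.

ω = 11.2 rad/s, so T = P/ω = 1550×745.7 / 11.20 = 103200 N·m.
J = πd⁴/32 = π(0.250)⁴/32 = 3.835×10^-4 m⁴.
θ = T·L/(G·J) = 103200 × 5.64 / (76.9×10⁹ × 3.835×10^-4) = 0.01974 rad.

0.0197 rad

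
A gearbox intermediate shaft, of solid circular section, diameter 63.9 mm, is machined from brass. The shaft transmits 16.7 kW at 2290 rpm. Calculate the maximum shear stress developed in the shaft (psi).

ω = 2π·2290/60 = 239.8 rad/s, so T = P/ω = 16.7×10³ / 239.8 = 69.64 N·m.
J = πd⁴/32 = π(0.0639)⁴/32 = 1.637×10^-6 m⁴.
τ_max = T·r/J = 69.64 × 0.0319 / 1.637×10^-6 = 1.359×10^6 Pa.

197 psi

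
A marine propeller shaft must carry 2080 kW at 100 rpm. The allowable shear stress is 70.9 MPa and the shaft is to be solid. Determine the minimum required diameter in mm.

ω = 2π·100/60 = 10.47 rad/s, so T = P/ω = 2080×10³ / 10.47 = 198600 N·m.
For a solid shaft τ_max = 16T/(πd³), so d = (16T/(π τ_allow))^(1/3) = (16·198600/(π·7.09×10^7))^(1/3) = 0.2425 m.

243 mm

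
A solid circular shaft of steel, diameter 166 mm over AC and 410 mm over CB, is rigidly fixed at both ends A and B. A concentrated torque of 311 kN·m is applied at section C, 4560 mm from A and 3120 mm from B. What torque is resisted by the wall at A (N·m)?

Compatibility: T_A·a/J_AC = T_B·b/J_CB with T_A + T_B = T₀.
J_AC = 7.45×10^-5 m⁴, J_CB = 2.77×10^-3 m⁴, so T_A = T₀·(J_AC/a)/((J_AC/a)+(J_CB/b)) = 5615 N·m, T_B = 305400 N·m.

5610 N·m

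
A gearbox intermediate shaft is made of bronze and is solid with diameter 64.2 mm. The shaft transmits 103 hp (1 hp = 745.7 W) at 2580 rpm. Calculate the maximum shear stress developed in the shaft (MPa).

ω = 2π·2580/60 = 270.2 rad/s, so T = P/ω = 103×745.7 / 270.2 = 284.3 N·m.
J = πd⁴/32 = π(0.0642)⁴/32 = 1.668×10^-6 m⁴.
τ_max = T·r/J = 284.3 × 0.0321 / 1.668×10^-6 = 5.472×10^6 Pa.

5.47 MPa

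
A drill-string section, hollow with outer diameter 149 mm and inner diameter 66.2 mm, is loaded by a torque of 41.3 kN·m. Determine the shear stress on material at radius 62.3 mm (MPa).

J = π(d_o⁴ − d_i⁴)/32 = π(0.149⁴ − 0.0662⁴)/32 = 4.650×10^-5 m⁴.
Shear stress varies linearly with radius: τ = T·r/J = 41300 × 0.0623 / 4.650×10^-5 = 5.533×10^7 Pa.

55.3 MPa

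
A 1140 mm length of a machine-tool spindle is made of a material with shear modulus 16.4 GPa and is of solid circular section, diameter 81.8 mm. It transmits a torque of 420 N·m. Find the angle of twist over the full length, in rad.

J = πd⁴/32 = π(0.0818)⁴/32 = 4.396×10^-6 m⁴.
θ = T·L/(G·J) = 420.0 × 1.14 / (16.4×10⁹ × 4.396×10^-6) = 6.642×10^-3 rad.

0.00664 rad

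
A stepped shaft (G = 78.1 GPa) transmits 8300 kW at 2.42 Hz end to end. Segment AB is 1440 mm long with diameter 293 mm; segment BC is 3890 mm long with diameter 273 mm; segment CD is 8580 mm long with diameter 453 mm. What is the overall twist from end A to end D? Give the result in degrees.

4.48°

ω = 2π·2.42 = 15.21 rad/s, so T = P/ω = 8300×10³ / 15.21 = 545900 N·m.
J_AB = π(0.293)⁴/32 = 7.24×10^-4 m⁴; J_BC = π(0.273)⁴/32 = 5.45×10^-4 m⁴; J_CD = π(0.453)⁴/32 = 4.13×10^-3 m⁴.
θ = (T/G)·Σ L_i/J_i = (545900/78.1×10⁹)·(1.44/7.24×10^-4 + 3.89/5.45×10^-4 + 8.58/4.13×10^-3) = 0.07827 rad.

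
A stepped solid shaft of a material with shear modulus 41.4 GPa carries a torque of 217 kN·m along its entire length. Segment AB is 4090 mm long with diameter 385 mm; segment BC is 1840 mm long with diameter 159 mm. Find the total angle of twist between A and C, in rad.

J_AB = π(0.385)⁴/32 = 2.16×10^-3 m⁴; J_BC = π(0.159)⁴/32 = 6.27×10^-5 m⁴.
θ = (T/G)·Σ L_i/J_i = (217000/41.4×10⁹)·(4.09/2.16×10^-3 + 1.84/6.27×10^-5) = 0.1636 rad.

0.164 rad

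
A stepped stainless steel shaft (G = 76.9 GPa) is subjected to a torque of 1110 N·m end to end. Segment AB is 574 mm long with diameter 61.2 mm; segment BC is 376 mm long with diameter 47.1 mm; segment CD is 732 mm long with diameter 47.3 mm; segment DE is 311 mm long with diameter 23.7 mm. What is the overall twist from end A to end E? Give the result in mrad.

J_AB = π(0.0612)⁴/32 = 1.38×10^-6 m⁴; J_BC = π(0.0471)⁴/32 = 4.83×10^-7 m⁴; J_CD = π(0.0473)⁴/32 = 4.91×10^-7 m⁴; J_DE = π(0.0237)⁴/32 = 3.10×10^-8 m⁴.
θ = (T/G)·Σ L_i/J_i = (1110/76.9×10⁹)·(0.574/1.38×10^-6 + 0.376/4.83×10^-7 + 0.732/4.91×10^-7 + 0.311/3.10×10^-8) = 0.1837 rad.

184 mrad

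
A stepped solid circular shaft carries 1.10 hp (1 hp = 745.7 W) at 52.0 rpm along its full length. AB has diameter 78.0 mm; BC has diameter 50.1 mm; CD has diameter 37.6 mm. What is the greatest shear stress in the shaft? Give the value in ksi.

2.09 ksi

ω = 2π·52.0/60 = 5.445 rad/s, so T = P/ω = 1.10×745.7 / 5.445 = 150.6 N·m.
Under the same torque, τ_max = 16T/(πd³) is largest where d is smallest — segment CD (d = 37.6 mm).
τ_max = 16·150.6/(π·(0.0376)³) = 1.443×10^7 Pa.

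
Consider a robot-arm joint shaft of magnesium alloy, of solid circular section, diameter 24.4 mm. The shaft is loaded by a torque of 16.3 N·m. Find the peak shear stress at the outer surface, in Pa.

J = πd⁴/32 = π(0.0244)⁴/32 = 3.480×10^-8 m⁴.
τ_max = T·r/J = 16.30 × 0.0122 / 3.480×10^-8 = 5.715×10^6 Pa.

5.71e6 Pa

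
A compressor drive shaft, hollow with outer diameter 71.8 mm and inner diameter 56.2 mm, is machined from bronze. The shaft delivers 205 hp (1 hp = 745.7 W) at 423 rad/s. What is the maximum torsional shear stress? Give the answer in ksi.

1.15 ksi

ω = 423 rad/s, so T = P/ω = 205×745.7 / 423.0 = 361.4 N·m.
J = π(d_o⁴ − d_i⁴)/32 = π(0.0718⁴ − 0.0562⁴)/32 = 1.630×10^-6 m⁴.
τ_max = T·r/J = 361.4 × 0.0359 / 1.630×10^-6 = 7.961×10^6 Pa.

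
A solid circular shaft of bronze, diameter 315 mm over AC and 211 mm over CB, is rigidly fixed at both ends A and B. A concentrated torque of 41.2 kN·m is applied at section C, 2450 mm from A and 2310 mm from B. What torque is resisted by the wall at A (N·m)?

Compatibility: T_A·a/J_AC = T_B·b/J_CB with T_A + T_B = T₀.
J_AC = 9.67×10^-4 m⁴, J_CB = 1.95×10^-4 m⁴, so T_A = T₀·(J_AC/a)/((J_AC/a)+(J_CB/b)) = 33950 N·m, T_B = 7249 N·m.

34000 N·m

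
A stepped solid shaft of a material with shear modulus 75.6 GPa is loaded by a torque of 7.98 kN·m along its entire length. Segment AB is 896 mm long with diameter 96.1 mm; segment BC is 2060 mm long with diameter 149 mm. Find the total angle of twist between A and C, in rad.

J_AB = π(0.0961)⁴/32 = 8.37×10^-6 m⁴; J_BC = π(0.149)⁴/32 = 4.84×10^-5 m⁴.
θ = (T/G)·Σ L_i/J_i = (7980/75.6×10⁹)·(0.896/8.37×10^-6 + 2.06/4.84×10^-5) = 0.01579 rad.

0.0158 rad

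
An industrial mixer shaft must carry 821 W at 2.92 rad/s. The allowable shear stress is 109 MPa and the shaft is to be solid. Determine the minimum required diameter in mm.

ω = 2.92 rad/s, so T = P/ω = 821 / 2.920 = 281.2 N·m.
For a solid shaft τ_max = 16T/(πd³), so d = (16T/(π τ_allow))^(1/3) = (16·281.2/(π·1.09×10^8))^(1/3) = 0.02360 m.

23.6 mm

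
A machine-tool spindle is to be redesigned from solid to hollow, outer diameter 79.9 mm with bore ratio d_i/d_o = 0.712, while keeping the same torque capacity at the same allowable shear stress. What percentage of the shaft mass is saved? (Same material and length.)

39.9 %

Equal τ_max and T ⇒ the solid shaft needs d_s³ = d_o³(1−k⁴), so d_s = 79.9·(1−0.712⁴)^(1/3) = 72.37 mm.
Area ratio A_h/A_s = d_o²(1−k²)/d_s² = (1−k²)/(1−k⁴)^(2/3) = 0.6010.
Mass saving = 1 − 0.6010 = 39.9 %.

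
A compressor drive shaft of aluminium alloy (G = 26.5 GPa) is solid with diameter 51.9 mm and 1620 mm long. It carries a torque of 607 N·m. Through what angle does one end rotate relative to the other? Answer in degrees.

2.98°

J = πd⁴/32 = π(0.0519)⁴/32 = 7.123×10^-7 m⁴.
θ = T·L/(G·J) = 607.0 × 1.62 / (26.5×10⁹ × 7.123×10^-7) = 0.05209 rad.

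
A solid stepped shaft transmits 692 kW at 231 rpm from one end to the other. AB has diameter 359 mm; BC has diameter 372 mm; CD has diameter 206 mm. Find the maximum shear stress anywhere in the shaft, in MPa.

ω = 2π·231/60 = 24.19 rad/s, so T = P/ω = 692×10³ / 24.19 = 28610 N·m.
Under the same torque, τ_max = 16T/(πd³) is largest where d is smallest — segment CD (d = 206 mm).
τ_max = 16·28610/(π·(0.206)³) = 1.667×10^7 Pa.

16.7 MPa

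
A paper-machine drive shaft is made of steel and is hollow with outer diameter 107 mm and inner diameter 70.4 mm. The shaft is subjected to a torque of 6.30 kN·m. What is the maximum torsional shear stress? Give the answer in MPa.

32.2 MPa

J = π(d_o⁴ − d_i⁴)/32 = π(0.107⁴ − 0.0704⁴)/32 = 1.046×10^-5 m⁴.
τ_max = T·r/J = 6300 × 0.0535 / 1.046×10^-5 = 3.223×10^7 Pa.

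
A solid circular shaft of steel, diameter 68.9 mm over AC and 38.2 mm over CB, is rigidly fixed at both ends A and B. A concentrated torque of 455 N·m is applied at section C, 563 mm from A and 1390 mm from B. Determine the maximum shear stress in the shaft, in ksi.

Compatibility: T_A·a/J_AC = T_B·b/J_CB with T_A + T_B = T₀.
J_AC = 2.21×10^-6 m⁴, J_CB = 2.09×10^-7 m⁴, so T_A = T₀·(J_AC/a)/((J_AC/a)+(J_CB/b)) = 438.2 N·m, T_B = 16.77 N·m.
τ in each portion: τ_AC = 6.82×10^6 Pa, τ_CB = 1.53×10^6 Pa; maximum is in AC.
τ_max = T_AC·r/J = 438.2·0.0345/2.21×10^-6 = 6.824×10^6 Pa.

0.990 ksi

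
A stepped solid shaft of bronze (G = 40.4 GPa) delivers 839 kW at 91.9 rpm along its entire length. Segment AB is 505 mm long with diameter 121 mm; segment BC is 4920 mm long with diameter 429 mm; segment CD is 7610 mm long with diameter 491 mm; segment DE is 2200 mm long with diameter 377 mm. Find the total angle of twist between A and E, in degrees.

ω = 2π·91.9/60 = 9.624 rad/s, so T = P/ω = 839×10³ / 9.624 = 87180 N·m.
J_AB = π(0.121)⁴/32 = 2.10×10^-5 m⁴; J_BC = π(0.429)⁴/32 = 3.33×10^-3 m⁴; J_CD = π(0.491)⁴/32 = 5.71×10^-3 m⁴; J_DE = π(0.377)⁴/32 = 1.98×10^-3 m⁴.
θ = (T/G)·Σ L_i/J_i = (87180/40.4×10⁹)·(0.505/2.10×10^-5 + 4.92/3.33×10^-3 + 7.61/5.71×10^-3 + 2.20/1.98×10^-3) = 0.06025 rad.

3.45°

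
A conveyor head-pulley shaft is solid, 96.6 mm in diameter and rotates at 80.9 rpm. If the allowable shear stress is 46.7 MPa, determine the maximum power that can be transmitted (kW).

J = πd⁴/32 = π(0.0966)⁴/32 = 8.549×10^-6 m⁴.
T_max = τ_allow·J/r = 4.67×10^7 × 8.549×10^-6 / 0.0483 = 8266 N·m.
ω = 2π·80.9/60 = 8.472 rad/s, so P_max = T_max·ω = 7.003×10^4 W.

70.0 kW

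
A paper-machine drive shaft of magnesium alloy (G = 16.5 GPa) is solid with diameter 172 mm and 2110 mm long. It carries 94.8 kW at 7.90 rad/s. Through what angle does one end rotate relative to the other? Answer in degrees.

ω = 7.90 rad/s, so T = P/ω = 94.8×10³ / 7.900 = 12000 N·m.
J = πd⁴/32 = π(0.172)⁴/32 = 8.592×10^-5 m⁴.
θ = T·L/(G·J) = 12000 × 2.11 / (16.5×10⁹ × 8.592×10^-5) = 0.01786 rad.

1.02°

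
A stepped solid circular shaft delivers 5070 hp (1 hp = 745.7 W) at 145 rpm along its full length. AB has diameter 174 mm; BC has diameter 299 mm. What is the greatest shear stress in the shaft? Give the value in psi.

34900 psi

ω = 2π·145/60 = 15.18 rad/s, so T = P/ω = 5070×745.7 / 15.18 = 249000 N·m.
Under the same torque, τ_max = 16T/(πd³) is largest where d is smallest — segment AB (d = 174 mm).
τ_max = 16·249000/(π·(0.174)³) = 2.407×10^8 Pa.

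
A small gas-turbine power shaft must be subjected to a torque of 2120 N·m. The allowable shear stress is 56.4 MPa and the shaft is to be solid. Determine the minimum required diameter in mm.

For a solid shaft τ_max = 16T/(πd³), so d = (16T/(π τ_allow))^(1/3) = (16·2120/(π·5.64×10^7))^(1/3) = 0.05763 m.

57.6 mm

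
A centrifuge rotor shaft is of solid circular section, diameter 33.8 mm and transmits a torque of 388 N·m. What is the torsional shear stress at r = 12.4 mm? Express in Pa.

J = πd⁴/32 = π(0.0338)⁴/32 = 1.281×10^-7 m⁴.
Shear stress varies linearly with radius: τ = T·r/J = 388.0 × 0.0124 / 1.281×10^-7 = 3.755×10^7 Pa.

3.75e7 Pa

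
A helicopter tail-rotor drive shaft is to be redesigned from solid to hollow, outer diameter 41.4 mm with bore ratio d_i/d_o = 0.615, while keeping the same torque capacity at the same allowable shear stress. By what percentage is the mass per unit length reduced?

Equal τ_max and T ⇒ the solid shaft needs d_s³ = d_o³(1−k⁴), so d_s = 41.4·(1−0.615⁴)^(1/3) = 39.32 mm.
Area ratio A_h/A_s = d_o²(1−k²)/d_s² = (1−k²)/(1−k⁴)^(2/3) = 0.6892.
Mass saving = 1 − 0.6892 = 31.1 %.

31.1 %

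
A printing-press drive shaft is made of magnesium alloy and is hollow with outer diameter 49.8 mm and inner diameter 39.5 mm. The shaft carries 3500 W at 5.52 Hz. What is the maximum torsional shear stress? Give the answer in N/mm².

ω = 2π·5.52 = 34.68 rad/s, so T = P/ω = 3500 / 34.68 = 100.9 N·m.
J = π(d_o⁴ − d_i⁴)/32 = π(0.0498⁴ − 0.0395⁴)/32 = 3.648×10^-7 m⁴.
τ_max = T·r/J = 100.9 × 0.0249 / 3.648×10^-7 = 6.887×10^6 Pa.

6.89 N/mm²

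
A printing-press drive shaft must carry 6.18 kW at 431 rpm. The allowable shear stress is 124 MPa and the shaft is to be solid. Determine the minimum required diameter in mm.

17.8 mm

ω = 2π·431/60 = 45.13 rad/s, so T = P/ω = 6.18×10³ / 45.13 = 136.9 N·m.
For a solid shaft τ_max = 16T/(πd³), so d = (16T/(π τ_allow))^(1/3) = (16·136.9/(π·1.24×10^8))^(1/3) = 0.01778 m.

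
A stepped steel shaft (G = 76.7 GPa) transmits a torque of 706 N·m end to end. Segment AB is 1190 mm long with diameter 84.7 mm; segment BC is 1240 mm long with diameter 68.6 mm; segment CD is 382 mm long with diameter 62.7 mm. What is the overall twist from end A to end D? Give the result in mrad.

J_AB = π(0.0847)⁴/32 = 5.05×10^-6 m⁴; J_BC = π(0.0686)⁴/32 = 2.17×10^-6 m⁴; J_CD = π(0.0627)⁴/32 = 1.52×10^-6 m⁴.
θ = (T/G)·Σ L_i/J_i = (706.0/76.7×10⁹)·(1.19/5.05×10^-6 + 1.24/2.17×10^-6 + 0.382/1.52×10^-6) = 9.735×10^-3 rad.

9.73 mrad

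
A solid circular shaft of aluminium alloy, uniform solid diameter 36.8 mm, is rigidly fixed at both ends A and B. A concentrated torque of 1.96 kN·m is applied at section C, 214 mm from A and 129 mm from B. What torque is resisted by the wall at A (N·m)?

737 N·m

With uniform GJ and both ends fixed, compatibility θ_AC = θ_CB gives T_A·a = T_B·b, together with T_A + T_B = T₀.
T_A = T₀·b/(a+b) = 1960·129/343.0 = 737.1 N·m; T_B = 1223 N·m.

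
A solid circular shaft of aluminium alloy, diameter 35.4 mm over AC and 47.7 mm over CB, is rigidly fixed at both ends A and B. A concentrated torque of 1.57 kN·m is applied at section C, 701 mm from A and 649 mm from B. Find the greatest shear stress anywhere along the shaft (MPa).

57.5 MPa

Compatibility: T_A·a/J_AC = T_B·b/J_CB with T_A + T_B = T₀.
J_AC = 1.54×10^-7 m⁴, J_CB = 5.08×10^-7 m⁴, so T_A = T₀·(J_AC/a)/((J_AC/a)+(J_CB/b)) = 344.2 N·m, T_B = 1226 N·m.
τ in each portion: τ_AC = 3.95×10^7 Pa, τ_CB = 5.75×10^7 Pa; maximum is in CB.
τ_max = T_CB·r/J = 1226·0.0239/5.08×10^-7 = 5.752×10^7 Pa.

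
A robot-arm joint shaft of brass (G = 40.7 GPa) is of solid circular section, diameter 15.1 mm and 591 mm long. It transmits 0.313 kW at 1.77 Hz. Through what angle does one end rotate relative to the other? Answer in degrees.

ω = 2π·1.77 = 11.12 rad/s, so T = P/ω = 0.313×10³ / 11.12 = 28.14 N·m.
J = πd⁴/32 = π(0.0151)⁴/32 = 5.104×10^-9 m⁴.
θ = T·L/(G·J) = 28.14 × 0.591 / (40.7×10⁹ × 5.104×10^-9) = 0.08007 rad.

4.59°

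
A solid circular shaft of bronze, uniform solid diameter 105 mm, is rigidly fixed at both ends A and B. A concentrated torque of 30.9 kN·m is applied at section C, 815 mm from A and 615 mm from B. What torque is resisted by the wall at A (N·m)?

13300 N·m

With uniform GJ and both ends fixed, compatibility θ_AC = θ_CB gives T_A·a = T_B·b, together with T_A + T_B = T₀.
T_A = T₀·b/(a+b) = 30900·615/1430 = 13290 N·m; T_B = 17610 N·m.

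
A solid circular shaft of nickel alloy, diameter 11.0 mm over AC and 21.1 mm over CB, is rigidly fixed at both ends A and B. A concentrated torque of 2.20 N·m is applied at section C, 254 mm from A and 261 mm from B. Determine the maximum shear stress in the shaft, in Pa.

1.11e6 Pa

Compatibility: T_A·a/J_AC = T_B·b/J_CB with T_A + T_B = T₀.
J_AC = 1.44×10^-9 m⁴, J_CB = 1.95×10^-8 m⁴, so T_A = T₀·(J_AC/a)/((J_AC/a)+(J_CB/b)) = 0.1552 N·m, T_B = 2.045 N·m.
τ in each portion: τ_AC = 5.94×10^5 Pa, τ_CB = 1.11×10^6 Pa; maximum is in CB.
τ_max = T_CB·r/J = 2.045·0.0106/1.95×10^-8 = 1.109×10^6 Pa.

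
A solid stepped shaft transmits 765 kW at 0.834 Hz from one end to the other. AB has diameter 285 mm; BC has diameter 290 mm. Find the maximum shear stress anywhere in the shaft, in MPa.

32.1 MPa

ω = 2π·0.834 = 5.240 rad/s, so T = P/ω = 765×10³ / 5.240 = 146000 N·m.
Under the same torque, τ_max = 16T/(πd³) is largest where d is smallest — segment AB (d = 285 mm).
τ_max = 16·146000/(π·(0.285)³) = 3.212×10^7 Pa.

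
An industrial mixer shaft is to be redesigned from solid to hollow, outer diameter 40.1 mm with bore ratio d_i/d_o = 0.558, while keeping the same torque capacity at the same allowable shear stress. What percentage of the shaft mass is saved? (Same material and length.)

Equal τ_max and T ⇒ the solid shaft needs d_s³ = d_o³(1−k⁴), so d_s = 40.1·(1−0.558⁴)^(1/3) = 38.76 mm.
Area ratio A_h/A_s = d_o²(1−k²)/d_s² = (1−k²)/(1−k⁴)^(2/3) = 0.7371.
Mass saving = 1 − 0.7371 = 26.3 %.

26.3 %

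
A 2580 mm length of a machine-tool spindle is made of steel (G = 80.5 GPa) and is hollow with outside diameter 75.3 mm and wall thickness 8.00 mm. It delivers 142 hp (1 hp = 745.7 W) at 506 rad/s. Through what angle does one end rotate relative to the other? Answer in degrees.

0.198°

ω = 506 rad/s, so T = P/ω = 142×745.7 / 506.0 = 209.3 N·m.
J = π(d_o⁴ − d_i⁴)/32 = π(0.0753⁴ − 0.0593⁴)/32 = 1.942×10^-6 m⁴.
θ = T·L/(G·J) = 209.3 × 2.58 / (80.5×10⁹ × 1.942×10^-6) = 3.453×10^-3 rad.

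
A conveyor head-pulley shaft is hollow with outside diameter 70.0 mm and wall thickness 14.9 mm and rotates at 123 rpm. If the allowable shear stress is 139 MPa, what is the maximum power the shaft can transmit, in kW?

107 kW

J = π(d_o⁴ − d_i⁴)/32 = π(0.0700⁴ − 0.0402⁴)/32 = 2.101×10^-6 m⁴.
T_max = τ_allow·J/r = 1.39×10^8 × 2.101×10^-6 / 0.0350 = 8343 N·m.
ω = 2π·123/60 = 12.88 rad/s, so P_max = T_max·ω = 1.075×10^5 W.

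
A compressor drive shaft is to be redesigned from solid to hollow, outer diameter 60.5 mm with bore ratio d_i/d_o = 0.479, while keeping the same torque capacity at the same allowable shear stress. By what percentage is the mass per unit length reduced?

Equal τ_max and T ⇒ the solid shaft needs d_s³ = d_o³(1−k⁴), so d_s = 60.5·(1−0.479⁴)^(1/3) = 59.42 mm.
Area ratio A_h/A_s = d_o²(1−k²)/d_s² = (1−k²)/(1−k⁴)^(2/3) = 0.7988.
Mass saving = 1 − 0.7988 = 20.1 %.

20.1 %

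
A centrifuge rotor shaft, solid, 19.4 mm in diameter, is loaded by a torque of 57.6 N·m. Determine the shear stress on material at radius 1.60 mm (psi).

J = πd⁴/32 = π(0.0194)⁴/32 = 1.391×10^-8 m⁴.
Shear stress varies linearly with radius: τ = T·r/J = 57.60 × 0.00160 / 1.391×10^-8 = 6.627×10^6 Pa.

961 psi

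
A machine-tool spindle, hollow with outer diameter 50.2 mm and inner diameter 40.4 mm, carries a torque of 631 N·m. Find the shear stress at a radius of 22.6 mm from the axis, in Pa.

J = π(d_o⁴ − d_i⁴)/32 = π(0.0502⁴ − 0.0404⁴)/32 = 3.619×10^-7 m⁴.
Shear stress varies linearly with radius: τ = T·r/J = 631.0 × 0.0226 / 3.619×10^-7 = 3.940×10^7 Pa.

3.94e7 Pa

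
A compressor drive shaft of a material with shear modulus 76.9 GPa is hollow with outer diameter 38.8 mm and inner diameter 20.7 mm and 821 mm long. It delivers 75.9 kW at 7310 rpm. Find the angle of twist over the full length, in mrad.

ω = 2π·7310/60 = 765.5 rad/s, so T = P/ω = 75.9×10³ / 765.5 = 99.15 N·m.
J = π(d_o⁴ − d_i⁴)/32 = π(0.0388⁴ − 0.0207⁴)/32 = 2.045×10^-7 m⁴.
θ = T·L/(G·J) = 99.15 × 0.821 / (76.9×10⁹ × 2.045×10^-7) = 5.177×10^-3 rad.

5.18 mrad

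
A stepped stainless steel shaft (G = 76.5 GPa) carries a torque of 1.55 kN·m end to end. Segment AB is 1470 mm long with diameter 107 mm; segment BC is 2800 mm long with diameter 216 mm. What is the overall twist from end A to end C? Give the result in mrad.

J_AB = π(0.107)⁴/32 = 1.29×10^-5 m⁴; J_BC = π(0.216)⁴/32 = 2.14×10^-4 m⁴.
θ = (T/G)·Σ L_i/J_i = (1550/76.5×10⁹)·(1.47/1.29×10^-5 + 2.80/2.14×10^-4) = 2.580×10^-3 rad.

2.58 mrad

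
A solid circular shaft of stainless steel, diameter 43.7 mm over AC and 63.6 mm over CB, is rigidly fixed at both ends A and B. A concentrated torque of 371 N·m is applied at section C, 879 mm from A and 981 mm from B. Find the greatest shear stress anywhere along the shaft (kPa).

5880 kPa

Compatibility: T_A·a/J_AC = T_B·b/J_CB with T_A + T_B = T₀.
J_AC = 3.58×10^-7 m⁴, J_CB = 1.61×10^-6 m⁴, so T_A = T₀·(J_AC/a)/((J_AC/a)+(J_CB/b)) = 73.90 N·m, T_B = 297.1 N·m.
τ in each portion: τ_AC = 4.51×10^6 Pa, τ_CB = 5.88×10^6 Pa; maximum is in CB.
τ_max = T_CB·r/J = 297.1·0.0318/1.61×10^-6 = 5.882×10^6 Pa.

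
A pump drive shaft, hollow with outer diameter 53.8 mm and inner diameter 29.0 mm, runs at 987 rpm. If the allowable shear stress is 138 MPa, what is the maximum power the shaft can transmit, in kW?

399 kW

J = π(d_o⁴ − d_i⁴)/32 = π(0.0538⁴ − 0.0290⁴)/32 = 7.530×10^-7 m⁴.
T_max = τ_allow·J/r = 1.38×10^8 × 7.530×10^-7 / 0.0269 = 3863 N·m.
ω = 2π·987/60 = 103.4 rad/s, so P_max = T_max·ω = 3.993×10^5 W.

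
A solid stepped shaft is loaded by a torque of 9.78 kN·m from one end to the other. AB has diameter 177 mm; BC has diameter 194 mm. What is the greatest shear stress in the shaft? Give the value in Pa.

8.98e6 Pa

Under the same torque, τ_max = 16T/(πd³) is largest where d is smallest — segment AB (d = 177 mm).
τ_max = 16·9780/(π·(0.177)³) = 8.982×10^6 Pa.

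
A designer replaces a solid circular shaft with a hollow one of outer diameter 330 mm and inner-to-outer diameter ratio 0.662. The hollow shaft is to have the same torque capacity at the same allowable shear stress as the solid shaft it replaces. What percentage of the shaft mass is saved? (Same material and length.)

35.2 %

Equal τ_max and T ⇒ the solid shaft needs d_s³ = d_o³(1−k⁴), so d_s = 330·(1−0.662⁴)^(1/3) = 307.4 mm.
Area ratio A_h/A_s = d_o²(1−k²)/d_s² = (1−k²)/(1−k⁴)^(2/3) = 0.6476.
Mass saving = 1 − 0.6476 = 35.2 %.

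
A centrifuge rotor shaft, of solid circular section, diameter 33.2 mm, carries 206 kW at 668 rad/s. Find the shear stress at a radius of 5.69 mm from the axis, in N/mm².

ω = 668 rad/s, so T = P/ω = 206×10³ / 668.0 = 308.4 N·m.
J = πd⁴/32 = π(0.0332)⁴/32 = 1.193×10^-7 m⁴.
Shear stress varies linearly with radius: τ = T·r/J = 308.4 × 0.00569 / 1.193×10^-7 = 1.471×10^7 Pa.

14.7 N/mm²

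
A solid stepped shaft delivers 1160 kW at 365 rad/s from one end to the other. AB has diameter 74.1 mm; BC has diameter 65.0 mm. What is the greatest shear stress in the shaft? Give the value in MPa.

ω = 365 rad/s, so T = P/ω = 1160×10³ / 365.0 = 3178 N·m.
Under the same torque, τ_max = 16T/(πd³) is largest where d is smallest — segment BC (d = 65.0 mm).
τ_max = 16·3178/(π·(0.0650)³) = 5.894×10^7 Pa.

58.9 MPa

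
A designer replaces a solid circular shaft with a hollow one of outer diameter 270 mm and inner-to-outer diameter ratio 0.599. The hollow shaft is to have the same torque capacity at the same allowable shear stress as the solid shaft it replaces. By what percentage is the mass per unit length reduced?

29.7 %

Equal τ_max and T ⇒ the solid shaft needs d_s³ = d_o³(1−k⁴), so d_s = 270·(1−0.599⁴)^(1/3) = 257.9 mm.
Area ratio A_h/A_s = d_o²(1−k²)/d_s² = (1−k²)/(1−k⁴)^(2/3) = 0.7029.
Mass saving = 1 − 0.7029 = 29.7 %.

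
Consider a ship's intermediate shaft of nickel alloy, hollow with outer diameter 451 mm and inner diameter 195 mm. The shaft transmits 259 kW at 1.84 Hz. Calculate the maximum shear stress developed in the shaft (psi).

187 psi

ω = 2π·1.84 = 11.56 rad/s, so T = P/ω = 259×10³ / 11.56 = 22400 N·m.
J = π(d_o⁴ − d_i⁴)/32 = π(0.451⁴ − 0.195⁴)/32 = 3.920×10^-3 m⁴.
τ_max = T·r/J = 22400 × 0.226 / 3.920×10^-3 = 1.289×10^6 Pa.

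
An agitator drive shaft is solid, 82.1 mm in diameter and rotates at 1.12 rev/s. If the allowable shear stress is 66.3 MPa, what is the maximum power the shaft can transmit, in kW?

50.7 kW

J = πd⁴/32 = π(0.0821)⁴/32 = 4.460×10^-6 m⁴.
T_max = τ_allow·J/r = 6.63×10^7 × 4.460×10^-6 / 0.0410 = 7204 N·m.
ω = 2π·1.12 = 7.037 rad/s, so P_max = T_max·ω = 5.070×10^4 W.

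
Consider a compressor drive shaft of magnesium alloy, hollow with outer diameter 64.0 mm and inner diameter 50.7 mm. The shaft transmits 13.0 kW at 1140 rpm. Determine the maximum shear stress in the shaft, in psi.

506 psi

ω = 2π·1140/60 = 119.4 rad/s, so T = P/ω = 13.0×10³ / 119.4 = 108.9 N·m.
J = π(d_o⁴ − d_i⁴)/32 = π(0.0640⁴ − 0.0507⁴)/32 = 9.984×10^-7 m⁴.
τ_max = T·r/J = 108.9 × 0.0320 / 9.984×10^-7 = 3.490×10^6 Pa.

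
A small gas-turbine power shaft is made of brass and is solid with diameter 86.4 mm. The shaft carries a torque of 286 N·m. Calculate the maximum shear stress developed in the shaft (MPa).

J = πd⁴/32 = π(0.0864)⁴/32 = 5.471×10^-6 m⁴.
τ_max = T·r/J = 286.0 × 0.0432 / 5.471×10^-6 = 2.258×10^6 Pa.

2.26 MPa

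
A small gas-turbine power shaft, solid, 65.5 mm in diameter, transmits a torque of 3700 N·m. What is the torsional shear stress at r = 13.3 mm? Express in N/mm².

J = πd⁴/32 = π(0.0655)⁴/32 = 1.807×10^-6 m⁴.
Shear stress varies linearly with radius: τ = T·r/J = 3700 × 0.0133 / 1.807×10^-6 = 2.723×10^7 Pa.

27.2 N/mm²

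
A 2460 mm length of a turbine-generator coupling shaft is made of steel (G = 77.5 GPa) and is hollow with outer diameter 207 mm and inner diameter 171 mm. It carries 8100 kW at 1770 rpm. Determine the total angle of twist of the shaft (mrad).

ω = 2π·1770/60 = 185.4 rad/s, so T = P/ω = 8100×10³ / 185.4 = 43700 N·m.
J = π(d_o⁴ − d_i⁴)/32 = π(0.207⁴ − 0.171⁴)/32 = 9.631×10^-5 m⁴.
θ = T·L/(G·J) = 43700 × 2.46 / (77.5×10⁹ × 9.631×10^-5) = 0.01440 rad.

14.4 mrad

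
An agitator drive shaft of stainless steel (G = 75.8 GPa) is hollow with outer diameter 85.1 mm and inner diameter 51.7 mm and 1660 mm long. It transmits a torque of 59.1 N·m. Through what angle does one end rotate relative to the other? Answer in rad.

J = π(d_o⁴ − d_i⁴)/32 = π(0.0851⁴ − 0.0517⁴)/32 = 4.448×10^-6 m⁴.
θ = T·L/(G·J) = 59.10 × 1.66 / (75.8×10⁹ × 4.448×10^-6) = 2.910×10^-4 rad.

2.91e-4 rad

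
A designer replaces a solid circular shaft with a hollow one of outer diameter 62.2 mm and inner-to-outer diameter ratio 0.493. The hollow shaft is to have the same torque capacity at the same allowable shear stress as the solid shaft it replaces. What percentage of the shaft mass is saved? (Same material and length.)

Equal τ_max and T ⇒ the solid shaft needs d_s³ = d_o³(1−k⁴), so d_s = 62.2·(1−0.493⁴)^(1/3) = 60.95 mm.
Area ratio A_h/A_s = d_o²(1−k²)/d_s² = (1−k²)/(1−k⁴)^(2/3) = 0.7883.
Mass saving = 1 − 0.7883 = 21.2 %.

21.2 %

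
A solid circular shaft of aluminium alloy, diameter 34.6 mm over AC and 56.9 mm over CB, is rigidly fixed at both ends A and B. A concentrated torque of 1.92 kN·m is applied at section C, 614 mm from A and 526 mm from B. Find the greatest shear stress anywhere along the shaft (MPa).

47.5 MPa

Compatibility: T_A·a/J_AC = T_B·b/J_CB with T_A + T_B = T₀.
J_AC = 1.41×10^-7 m⁴, J_CB = 1.03×10^-6 m⁴, so T_A = T₀·(J_AC/a)/((J_AC/a)+(J_CB/b)) = 201.3 N·m, T_B = 1719 N·m.
τ in each portion: τ_AC = 2.48×10^7 Pa, τ_CB = 4.75×10^7 Pa; maximum is in CB.
τ_max = T_CB·r/J = 1719·0.0284/1.03×10^-6 = 4.751×10^7 Pa.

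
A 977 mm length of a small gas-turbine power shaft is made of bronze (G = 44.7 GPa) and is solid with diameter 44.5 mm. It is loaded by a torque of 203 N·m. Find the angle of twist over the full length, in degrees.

J = πd⁴/32 = π(0.0445)⁴/32 = 3.850×10^-7 m⁴.
θ = T·L/(G·J) = 203.0 × 0.977 / (44.7×10⁹ × 3.850×10^-7) = 0.01153 rad.

0.660°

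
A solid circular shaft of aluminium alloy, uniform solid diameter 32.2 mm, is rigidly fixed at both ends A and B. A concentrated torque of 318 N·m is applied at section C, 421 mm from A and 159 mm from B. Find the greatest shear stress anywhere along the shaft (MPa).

35.2 MPa

With uniform GJ and both ends fixed, compatibility θ_AC = θ_CB gives T_A·a = T_B·b, together with T_A + T_B = T₀.
T_A = T₀·b/(a+b) = 318.0·159/580.0 = 87.18 N·m; T_B = 230.8 N·m.
τ in each portion: τ_AC = 1.33×10^7 Pa, τ_CB = 3.52×10^7 Pa; maximum is in CB.
τ_max = T_CB·r/J = 230.8·0.0161/1.06×10^-7 = 3.521×10^7 Pa.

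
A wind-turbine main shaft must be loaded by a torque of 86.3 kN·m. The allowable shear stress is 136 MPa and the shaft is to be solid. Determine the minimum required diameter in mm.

148 mm

For a solid shaft τ_max = 16T/(πd³), so d = (16T/(π τ_allow))^(1/3) = (16·86300/(π·1.36×10^8))^(1/3) = 0.1478 m.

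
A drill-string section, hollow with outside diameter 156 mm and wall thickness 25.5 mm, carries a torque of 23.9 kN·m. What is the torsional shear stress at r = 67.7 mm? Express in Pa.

J = π(d_o⁴ − d_i⁴)/32 = π(0.156⁴ − 0.105⁴)/32 = 4.621×10^-5 m⁴.
Shear stress varies linearly with radius: τ = T·r/J = 23900 × 0.0677 / 4.621×10^-5 = 3.501×10^7 Pa.

3.50e7 Pa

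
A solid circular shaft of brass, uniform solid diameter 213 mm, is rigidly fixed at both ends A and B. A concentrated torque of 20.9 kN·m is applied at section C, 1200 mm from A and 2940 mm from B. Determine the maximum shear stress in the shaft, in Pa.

With uniform GJ and both ends fixed, compatibility θ_AC = θ_CB gives T_A·a = T_B·b, together with T_A + T_B = T₀.
T_A = T₀·b/(a+b) = 20900·2940/4140 = 14840 N·m; T_B = 6058 N·m.
τ in each portion: τ_AC = 7.82×10^6 Pa, τ_CB = 3.19×10^6 Pa; maximum is in AC.
τ_max = T_AC·r/J = 14840·0.106/2.02×10^-4 = 7.822×10^6 Pa.

7.82e6 Pa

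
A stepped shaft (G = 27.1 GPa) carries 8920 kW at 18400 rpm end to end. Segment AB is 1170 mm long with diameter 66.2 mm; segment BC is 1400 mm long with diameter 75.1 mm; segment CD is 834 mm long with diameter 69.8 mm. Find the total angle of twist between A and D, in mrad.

ω = 2π·18400/60 = 1927 rad/s, so T = P/ω = 8920×10³ / 1927 = 4629 N·m.
J_AB = π(0.0662)⁴/32 = 1.89×10^-6 m⁴; J_BC = π(0.0751)⁴/32 = 3.12×10^-6 m⁴; J_CD = π(0.0698)⁴/32 = 2.33×10^-6 m⁴.
θ = (T/G)·Σ L_i/J_i = (4629/27.1×10⁹)·(1.17/1.89×10^-6 + 1.40/3.12×10^-6 + 0.834/2.33×10^-6) = 0.2437 rad.

244 mrad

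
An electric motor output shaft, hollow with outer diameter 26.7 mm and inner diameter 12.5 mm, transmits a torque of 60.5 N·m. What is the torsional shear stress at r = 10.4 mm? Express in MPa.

J = π(d_o⁴ − d_i⁴)/32 = π(0.0267⁴ − 0.0125⁴)/32 = 4.750×10^-8 m⁴.
Shear stress varies linearly with radius: τ = T·r/J = 60.50 × 0.0104 / 4.750×10^-8 = 1.325×10^7 Pa.

13.2 MPa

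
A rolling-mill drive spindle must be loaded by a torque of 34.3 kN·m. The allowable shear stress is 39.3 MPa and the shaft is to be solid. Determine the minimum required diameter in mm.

For a solid shaft τ_max = 16T/(πd³), so d = (16T/(π τ_allow))^(1/3) = (16·34300/(π·3.93×10^7))^(1/3) = 0.1644 m.

164 mm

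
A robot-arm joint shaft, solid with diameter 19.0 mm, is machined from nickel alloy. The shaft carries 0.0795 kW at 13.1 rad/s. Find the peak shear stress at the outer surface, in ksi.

ω = 13.1 rad/s, so T = P/ω = 0.0795×10³ / 13.10 = 6.069 N·m.
J = πd⁴/32 = π(0.0190)⁴/32 = 1.279×10^-8 m⁴.
τ_max = T·r/J = 6.069 × 0.00950 / 1.279×10^-8 = 4.506×10^6 Pa.

0.654 ksi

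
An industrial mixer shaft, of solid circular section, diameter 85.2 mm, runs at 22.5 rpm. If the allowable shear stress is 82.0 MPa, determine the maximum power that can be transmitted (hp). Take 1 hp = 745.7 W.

J = πd⁴/32 = π(0.0852)⁴/32 = 5.173×10^-6 m⁴.
T_max = τ_allow·J/r = 8.20×10^7 × 5.173×10^-6 / 0.0426 = 9958 N·m.
ω = 2π·22.5/60 = 2.356 rad/s, so P_max = T_max·ω = 2.346×10^4 W.

31.5 hp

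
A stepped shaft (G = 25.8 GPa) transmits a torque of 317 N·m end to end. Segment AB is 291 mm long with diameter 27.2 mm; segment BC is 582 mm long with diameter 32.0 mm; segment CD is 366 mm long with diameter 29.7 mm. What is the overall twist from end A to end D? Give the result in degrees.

J_AB = π(0.0272)⁴/32 = 5.37×10^-8 m⁴; J_BC = π(0.0320)⁴/32 = 1.03×10^-7 m⁴; J_CD = π(0.0297)⁴/32 = 7.64×10^-8 m⁴.
θ = (T/G)·Σ L_i/J_i = (317.0/25.8×10⁹)·(0.291/5.37×10^-8 + 0.582/1.03×10^-7 + 0.366/7.64×10^-8) = 0.1949 rad.

11.2°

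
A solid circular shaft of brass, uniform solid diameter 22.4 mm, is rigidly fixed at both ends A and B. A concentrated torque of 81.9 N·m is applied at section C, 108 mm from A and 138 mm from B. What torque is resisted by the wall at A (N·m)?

45.9 N·m

With uniform GJ and both ends fixed, compatibility θ_AC = θ_CB gives T_A·a = T_B·b, together with T_A + T_B = T₀.
T_A = T₀·b/(a+b) = 81.90·138/246.0 = 45.94 N·m; T_B = 35.96 N·m.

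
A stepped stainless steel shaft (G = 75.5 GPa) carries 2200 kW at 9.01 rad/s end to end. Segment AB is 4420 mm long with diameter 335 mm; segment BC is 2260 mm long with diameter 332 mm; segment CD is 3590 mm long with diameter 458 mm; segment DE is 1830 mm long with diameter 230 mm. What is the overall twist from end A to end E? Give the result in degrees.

ω = 9.01 rad/s, so T = P/ω = 2200×10³ / 9.010 = 244200 N·m.
J_AB = π(0.335)⁴/32 = 1.24×10^-3 m⁴; J_BC = π(0.332)⁴/32 = 1.19×10^-3 m⁴; J_CD = π(0.458)⁴/32 = 4.32×10^-3 m⁴; J_DE = π(0.230)⁴/32 = 2.75×10^-4 m⁴.
θ = (T/G)·Σ L_i/J_i = (244200/75.5×10⁹)·(4.42/1.24×10^-3 + 2.26/1.19×10^-3 + 3.59/4.32×10^-3 + 1.83/2.75×10^-4) = 0.04192 rad.

2.40°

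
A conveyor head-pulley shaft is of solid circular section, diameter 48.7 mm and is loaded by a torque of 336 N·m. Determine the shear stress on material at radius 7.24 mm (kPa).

4410 kPa

J = πd⁴/32 = π(0.0487)⁴/32 = 5.522×10^-7 m⁴.
Shear stress varies linearly with radius: τ = T·r/J = 336.0 × 0.00724 / 5.522×10^-7 = 4.405×10^6 Pa.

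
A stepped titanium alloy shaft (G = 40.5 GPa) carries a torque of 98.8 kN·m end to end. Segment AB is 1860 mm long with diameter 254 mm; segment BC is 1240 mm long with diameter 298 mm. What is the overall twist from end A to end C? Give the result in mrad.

15.0 mrad

J_AB = π(0.254)⁴/32 = 4.09×10^-4 m⁴; J_BC = π(0.298)⁴/32 = 7.74×10^-4 m⁴.
θ = (T/G)·Σ L_i/J_i = (98800/40.5×10⁹)·(1.86/4.09×10^-4 + 1.24/7.74×10^-4) = 0.01501 rad.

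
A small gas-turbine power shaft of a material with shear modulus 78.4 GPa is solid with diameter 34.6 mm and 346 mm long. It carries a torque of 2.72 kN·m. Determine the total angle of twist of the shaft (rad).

J = πd⁴/32 = π(0.0346)⁴/32 = 1.407×10^-7 m⁴.
θ = T·L/(G·J) = 2720 × 0.346 / (78.4×10⁹ × 1.407×10^-7) = 0.08531 rad.

0.0853 rad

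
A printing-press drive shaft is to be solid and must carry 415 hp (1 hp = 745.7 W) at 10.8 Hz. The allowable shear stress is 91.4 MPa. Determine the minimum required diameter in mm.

63.3 mm

ω = 2π·10.8 = 67.86 rad/s, so T = P/ω = 415×745.7 / 67.86 = 4560 N·m.
For a solid shaft τ_max = 16T/(πd³), so d = (16T/(π τ_allow))^(1/3) = (16·4560/(π·9.14×10^7))^(1/3) = 0.06334 m.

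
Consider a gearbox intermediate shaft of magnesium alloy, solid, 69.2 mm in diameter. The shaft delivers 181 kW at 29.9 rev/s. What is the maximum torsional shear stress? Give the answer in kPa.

ω = 2π·29.9 = 187.9 rad/s, so T = P/ω = 181×10³ / 187.9 = 963.4 N·m.
J = πd⁴/32 = π(0.0692)⁴/32 = 2.251×10^-6 m⁴.
τ_max = T·r/J = 963.4 × 0.0346 / 2.251×10^-6 = 1.481×10^7 Pa.

14800 kPa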